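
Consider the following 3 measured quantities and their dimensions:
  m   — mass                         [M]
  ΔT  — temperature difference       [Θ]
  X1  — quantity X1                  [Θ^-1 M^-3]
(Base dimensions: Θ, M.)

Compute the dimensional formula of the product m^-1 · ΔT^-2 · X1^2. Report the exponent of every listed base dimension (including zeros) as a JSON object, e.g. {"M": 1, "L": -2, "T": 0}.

Write exponents as rows Θ,M / cols m,ΔT,X1:
  Θ: [ 0  1 -1]
  M: [ 1  0 -3]
  [Θ]: (-1)·0+(-2)·1+(2)·-1 = -4
  [M]: (-1)·1+(-2)·0+(2)·-3 = -7
⇒ Θ^-4 M^-7

{"Θ": -4, "M": -7}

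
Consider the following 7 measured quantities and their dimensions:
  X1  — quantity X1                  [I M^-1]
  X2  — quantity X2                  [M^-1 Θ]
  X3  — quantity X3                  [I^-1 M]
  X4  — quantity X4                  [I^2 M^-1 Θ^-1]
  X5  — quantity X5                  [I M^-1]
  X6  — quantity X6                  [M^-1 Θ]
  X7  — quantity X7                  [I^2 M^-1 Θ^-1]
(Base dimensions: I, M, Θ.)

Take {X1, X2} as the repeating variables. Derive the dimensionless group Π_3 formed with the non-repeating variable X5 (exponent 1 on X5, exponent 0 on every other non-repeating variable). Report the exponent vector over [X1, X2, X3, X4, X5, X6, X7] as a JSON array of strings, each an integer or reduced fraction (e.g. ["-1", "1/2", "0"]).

Dimensional matrix (I×M×Θ by X1×X2×X3×X4×X5×X6×X7):
  I: [ 1  0 -1  2  1  0  2]
  M: [-1 -1  1 -1 -1 -1 -1]
  Θ: [ 0  1  0 -1  0  1 -1]
Row reduction gives pivot columns X1,X2; rank = 2
Repeat: X1,X2; free: X3,X4,X5,X6,X7
RREF:
  r0: [   1    0   -1    2    1    0    2]
  r1: [   0    1    0   -1    0    1   -1]
  r2: [   0    0    0    0    0    0    0]
Fix exponent of X5 at 1, X3 at 0, X4 at 0, X6 at 0, X7 at 0; solve each RREF row for its pivot's exponent:
  r0: exp(X1) + (1)·1 = 0 ⇒ exp(X1) = -1
  r1: exp(X2) + (0)·1 = 0 ⇒ exp(X2) = 0
Π_3 = X1^-1 · X5

["-1", "0", "0", "0", "1", "0", "0"]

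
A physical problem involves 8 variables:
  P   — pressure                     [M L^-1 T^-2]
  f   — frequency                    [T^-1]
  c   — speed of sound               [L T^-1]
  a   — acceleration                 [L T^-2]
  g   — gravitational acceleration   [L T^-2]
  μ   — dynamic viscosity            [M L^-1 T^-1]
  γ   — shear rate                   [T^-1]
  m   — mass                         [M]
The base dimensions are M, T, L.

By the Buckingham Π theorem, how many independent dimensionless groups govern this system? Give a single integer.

5

Dimensional matrix (M×T×L by P×f×c×a×g×μ×γ×m):
  M: [ 1  0  0  0  0  1  0  1]
  T: [-2 -1 -1 -2 -2 -1 -1  0]
  L: [-1  0  1  1  1 -1  0  0]
Echelon form has 3 nonzero rows (pivots: P,f,c)
Π count = n − r = 8 − 3 = 5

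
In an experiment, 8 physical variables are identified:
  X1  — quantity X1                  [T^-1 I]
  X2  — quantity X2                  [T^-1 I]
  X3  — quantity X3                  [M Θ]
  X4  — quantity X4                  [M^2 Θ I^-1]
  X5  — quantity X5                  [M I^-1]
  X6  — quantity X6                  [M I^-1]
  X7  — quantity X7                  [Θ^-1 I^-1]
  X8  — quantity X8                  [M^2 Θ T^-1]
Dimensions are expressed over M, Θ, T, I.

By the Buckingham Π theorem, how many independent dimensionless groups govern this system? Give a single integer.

Dimensional matrix (M×Θ×T×I by X1×X2×X3×X4×X5×X6×X7×X8):
  M: [ 0  0  1  2  1  1  0  2]
  Θ: [ 0  0  1  1  0  0 -1  1]
  T: [-1 -1  0  0  0  0  0 -1]
  I: [ 1  1  0 -1 -1 -1 -1  0]
Row reduction gives pivot columns X1,X3,X4; rank = 3
Π count = n − r = 8 − 3 = 5

5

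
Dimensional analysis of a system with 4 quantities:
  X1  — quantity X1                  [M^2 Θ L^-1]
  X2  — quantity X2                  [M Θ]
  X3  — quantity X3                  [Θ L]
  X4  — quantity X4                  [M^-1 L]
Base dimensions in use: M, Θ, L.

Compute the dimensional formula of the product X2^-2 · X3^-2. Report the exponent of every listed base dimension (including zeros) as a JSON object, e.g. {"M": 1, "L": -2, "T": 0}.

Write exponents as rows M,Θ,L / cols X1,X2,X3,X4:
  M: [ 2  1  0 -1]
  Θ: [ 1  1  1  0]
  L: [-1  0  1  1]
  [M]: (-2)·1+(-2)·0 = -2
  [Θ]: (-2)·1+(-2)·1 = -4
  [L]: (-2)·0+(-2)·1 = -2
⇒ M^-2 Θ^-4 L^-2

{"M": -2, "Θ": -4, "L": -2}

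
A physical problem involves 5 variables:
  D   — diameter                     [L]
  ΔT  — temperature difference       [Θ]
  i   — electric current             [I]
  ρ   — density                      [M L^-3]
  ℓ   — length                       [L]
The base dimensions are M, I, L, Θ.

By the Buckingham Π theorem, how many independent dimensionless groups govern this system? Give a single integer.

1

Exponent matrix [M,I,L,Θ] × [D,ΔT,i,ρ,ℓ]:
  M: [ 0  0  0  1  0]
  I: [ 0  0  1  0  0]
  L: [ 1  0  0 -3  1]
  Θ: [ 0  1  0  0  0]
RREF → pivots at {D,ΔT,i,ρ} ⇒ r = 4
Π count = n − r = 5 − 4 = 1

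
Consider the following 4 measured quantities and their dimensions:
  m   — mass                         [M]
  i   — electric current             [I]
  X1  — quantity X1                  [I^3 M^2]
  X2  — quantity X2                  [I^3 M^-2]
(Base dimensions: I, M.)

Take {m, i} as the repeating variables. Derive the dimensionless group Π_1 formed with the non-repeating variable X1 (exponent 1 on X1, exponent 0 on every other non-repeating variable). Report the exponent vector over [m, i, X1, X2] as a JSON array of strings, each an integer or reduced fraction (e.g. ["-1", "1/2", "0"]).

["-2", "-3", "1", "0"]

Write exponents as rows I,M / cols m,i,X1,X2:
  I: [ 0  1  3  3]
  M: [ 1  0  2 -2]
RREF → pivots at {m,i} ⇒ r = 2
Repeat: m,i; free: X1,X2
RREF:
  r0: [   1    0    2   -2]
  r1: [   0    1    3    3]
Fix exponent of X1 at 1, X2 at 0; solve each RREF row for its pivot's exponent:
  r0: exp(m) + (2)·1 = 0 ⇒ exp(m) = -2
  r1: exp(i) + (3)·1 = 0 ⇒ exp(i) = -3
Π_1 = m^-2 · i^-3 · X1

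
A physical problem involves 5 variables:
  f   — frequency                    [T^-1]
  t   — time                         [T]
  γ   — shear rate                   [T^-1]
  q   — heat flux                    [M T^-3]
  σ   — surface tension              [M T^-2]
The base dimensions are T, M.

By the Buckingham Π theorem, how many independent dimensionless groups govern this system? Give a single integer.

Dimensional matrix (T×M by f×t×γ×q×σ):
  T: [-1  1 -1 -3 -2]
  M: [ 0  0  0  1  1]
RREF → pivots at {f,q} ⇒ r = 2
n=5, r=2 ⇒ 3 dimensionless groups

3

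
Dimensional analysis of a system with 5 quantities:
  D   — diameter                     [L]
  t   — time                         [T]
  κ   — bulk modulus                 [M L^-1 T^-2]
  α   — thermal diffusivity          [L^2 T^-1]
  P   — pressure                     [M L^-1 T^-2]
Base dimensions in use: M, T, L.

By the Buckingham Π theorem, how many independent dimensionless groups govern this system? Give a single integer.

2

Exponent matrix [M,T,L] × [D,t,κ,α,P]:
  M: [ 0  0  1  0  1]
  T: [ 0  1 -2 -1 -2]
  L: [ 1  0 -1  2 -1]
Row reduction gives pivot columns D,t,κ; rank = 3
n=5, r=3 ⇒ 2 dimensionless groups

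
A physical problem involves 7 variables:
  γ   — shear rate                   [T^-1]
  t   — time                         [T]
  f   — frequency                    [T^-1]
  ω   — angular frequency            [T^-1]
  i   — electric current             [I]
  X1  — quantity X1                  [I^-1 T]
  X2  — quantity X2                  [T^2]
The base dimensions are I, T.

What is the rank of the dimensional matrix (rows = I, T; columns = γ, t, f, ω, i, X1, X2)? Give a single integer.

Dimensional matrix (I×T by γ×t×f×ω×i×X1×X2):
  I: [ 0  0  0  0  1 -1  0]
  T: [-1  1 -1 -1  0  1  2]
Row reduction gives pivot columns γ,i; rank = 2

2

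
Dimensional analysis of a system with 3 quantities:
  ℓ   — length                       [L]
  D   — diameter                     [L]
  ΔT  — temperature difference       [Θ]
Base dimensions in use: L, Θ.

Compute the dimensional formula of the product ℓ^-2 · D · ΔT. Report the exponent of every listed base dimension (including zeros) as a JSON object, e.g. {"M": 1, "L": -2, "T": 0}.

{"L": -1, "Θ": 1}

Exponent matrix [L,Θ] × [ℓ,D,ΔT]:
  L: [ 1  1  0]
  Θ: [ 0  0  1]
  [L]: (-2)·1+(1)·1+(1)·0 = -1
  [Θ]: (-2)·0+(1)·0+(1)·1 = 1
⇒ L^-1 Θ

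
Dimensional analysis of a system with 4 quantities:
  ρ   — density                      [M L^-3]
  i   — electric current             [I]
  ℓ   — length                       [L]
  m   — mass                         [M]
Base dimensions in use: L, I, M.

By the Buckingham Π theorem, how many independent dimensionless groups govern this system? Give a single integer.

1

Dimensional matrix (L×I×M by ρ×i×ℓ×m):
  L: [-3  0  1  0]
  I: [ 0  1  0  0]
  M: [ 1  0  0  1]
Echelon form has 3 nonzero rows (pivots: ρ,i,ℓ)
Π count = n − r = 4 − 3 = 1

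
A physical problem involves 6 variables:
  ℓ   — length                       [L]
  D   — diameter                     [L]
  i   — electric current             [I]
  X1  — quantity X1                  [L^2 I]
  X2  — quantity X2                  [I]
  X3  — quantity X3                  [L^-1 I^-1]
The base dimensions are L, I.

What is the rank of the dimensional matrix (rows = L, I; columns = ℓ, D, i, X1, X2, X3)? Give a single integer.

2

Dimensional matrix (L×I by ℓ×D×i×X1×X2×X3):
  L: [ 1  1  0  2  0 -1]
  I: [ 0  0  1  1  1 -1]
RREF → pivots at {ℓ,i} ⇒ r = 2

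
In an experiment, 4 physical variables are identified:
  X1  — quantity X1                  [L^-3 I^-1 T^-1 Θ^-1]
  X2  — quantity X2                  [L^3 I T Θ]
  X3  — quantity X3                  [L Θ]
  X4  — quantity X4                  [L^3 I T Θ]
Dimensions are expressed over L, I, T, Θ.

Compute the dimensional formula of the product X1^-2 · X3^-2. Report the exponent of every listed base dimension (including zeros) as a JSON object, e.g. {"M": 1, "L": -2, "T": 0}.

Write exponents as rows L,I,T,Θ / cols X1,X2,X3,X4:
  L: [-3  3  1  3]
  I: [-1  1  0  1]
  T: [-1  1  0  1]
  Θ: [-1  1  1  1]
  [L]: (-2)·-3+(-2)·1 = 4
  [I]: (-2)·-1+(-2)·0 = 2
  [T]: (-2)·-1+(-2)·0 = 2
  [Θ]: (-2)·-1+(-2)·1 = 0
⇒ L^4 I^2 T^2

{"L": 4, "I": 2, "T": 2, "Θ": 0}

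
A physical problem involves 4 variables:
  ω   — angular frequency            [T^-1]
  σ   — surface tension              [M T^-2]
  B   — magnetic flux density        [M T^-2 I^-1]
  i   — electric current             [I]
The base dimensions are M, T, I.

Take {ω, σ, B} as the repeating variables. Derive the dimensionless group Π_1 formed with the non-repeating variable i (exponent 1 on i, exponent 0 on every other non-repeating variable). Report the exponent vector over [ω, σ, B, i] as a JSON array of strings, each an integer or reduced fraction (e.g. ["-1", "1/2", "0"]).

["0", "-1", "1", "1"]

Dimensional matrix (M×T×I by ω×σ×B×i):
  M: [ 0  1  1  0]
  T: [-1 -2 -2  0]
  I: [ 0  0 -1  1]
RREF → pivots at {ω,σ,B} ⇒ r = 3
Pivot set = {ω,σ,B}, free = {i}
RREF:
  r0: [   1    0    0    0]
  r1: [   0    1    0    1]
  r2: [   0    0    1   -1]
Fix exponent of i at 1; solve each RREF row for its pivot's exponent:
  r0: exp(ω) + (0)·1 = 0 ⇒ exp(ω) = 0
  r1: exp(σ) + (1)·1 = 0 ⇒ exp(σ) = -1
  r2: exp(B) + (-1)·1 = 0 ⇒ exp(B) = 1
Π_1 = σ^-1 · B · i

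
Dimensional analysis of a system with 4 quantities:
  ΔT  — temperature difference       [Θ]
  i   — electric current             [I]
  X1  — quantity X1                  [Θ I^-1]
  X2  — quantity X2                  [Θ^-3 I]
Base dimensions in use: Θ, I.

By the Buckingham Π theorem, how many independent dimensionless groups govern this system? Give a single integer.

Exponent matrix [Θ,I] × [ΔT,i,X1,X2]:
  Θ: [ 1  0  1 -3]
  I: [ 0  1 -1  1]
Row reduction gives pivot columns ΔT,i; rank = 2
n=4, r=2 ⇒ 2 dimensionless groups

2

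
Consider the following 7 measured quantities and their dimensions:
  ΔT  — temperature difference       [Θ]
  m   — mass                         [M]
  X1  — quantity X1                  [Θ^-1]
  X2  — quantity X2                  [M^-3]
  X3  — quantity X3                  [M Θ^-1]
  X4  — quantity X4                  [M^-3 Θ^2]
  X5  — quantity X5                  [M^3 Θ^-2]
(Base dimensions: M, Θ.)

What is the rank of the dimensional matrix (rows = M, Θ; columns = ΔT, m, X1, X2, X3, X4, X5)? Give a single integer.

Write exponents as rows M,Θ / cols ΔT,m,X1,X2,X3,X4,X5:
  M: [ 0  1  0 -3  1 -3  3]
  Θ: [ 1  0 -1  0 -1  2 -2]
RREF → pivots at {ΔT,m} ⇒ r = 2

2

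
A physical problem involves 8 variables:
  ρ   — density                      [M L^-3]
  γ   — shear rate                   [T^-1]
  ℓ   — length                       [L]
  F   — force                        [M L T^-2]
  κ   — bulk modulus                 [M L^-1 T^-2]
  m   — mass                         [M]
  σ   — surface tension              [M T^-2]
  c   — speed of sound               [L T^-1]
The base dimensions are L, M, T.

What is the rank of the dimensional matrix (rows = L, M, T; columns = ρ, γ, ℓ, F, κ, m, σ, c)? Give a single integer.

Write exponents as rows L,M,T / cols ρ,γ,ℓ,F,κ,m,σ,c:
  L: [-3  0  1  1 -1  0  0  1]
  M: [ 1  0  0  1  1  1  1  0]
  T: [ 0 -1  0 -2 -2  0 -2 -1]
RREF → pivots at {ρ,γ,ℓ} ⇒ r = 3

3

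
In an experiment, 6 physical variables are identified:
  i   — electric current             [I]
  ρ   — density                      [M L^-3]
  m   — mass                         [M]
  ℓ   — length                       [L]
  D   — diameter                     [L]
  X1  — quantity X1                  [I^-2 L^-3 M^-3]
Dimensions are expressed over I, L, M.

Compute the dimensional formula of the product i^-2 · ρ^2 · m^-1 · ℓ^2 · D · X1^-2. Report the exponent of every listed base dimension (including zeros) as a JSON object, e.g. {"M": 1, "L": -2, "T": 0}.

{"I": 2, "L": 3, "M": 7}

Write exponents as rows I,L,M / cols i,ρ,m,ℓ,D,X1:
  I: [ 1  0  0  0  0 -2]
  L: [ 0 -3  0  1  1 -3]
  M: [ 0  1  1  0  0 -3]
  [I]: (-2)·1+(2)·0+(-1)·0+(2)·0+(1)·0+(-2)·-2 = 2
  [L]: (-2)·0+(2)·-3+(-1)·0+(2)·1+(1)·1+(-2)·-3 = 3
  [M]: (-2)·0+(2)·1+(-1)·1+(2)·0+(1)·0+(-2)·-3 = 7
⇒ I^2 L^3 M^7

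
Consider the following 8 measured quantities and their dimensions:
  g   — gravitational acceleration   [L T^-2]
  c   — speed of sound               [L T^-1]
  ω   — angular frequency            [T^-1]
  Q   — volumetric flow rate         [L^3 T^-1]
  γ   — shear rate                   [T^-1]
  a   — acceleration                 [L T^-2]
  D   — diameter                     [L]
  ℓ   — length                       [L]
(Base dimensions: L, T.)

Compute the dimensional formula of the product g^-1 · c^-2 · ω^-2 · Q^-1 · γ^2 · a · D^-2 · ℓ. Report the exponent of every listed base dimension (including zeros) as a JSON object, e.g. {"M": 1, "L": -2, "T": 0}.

Exponent matrix [L,T] × [g,c,ω,Q,γ,a,D,ℓ]:
  L: [ 1  1  0  3  0  1  1  1]
  T: [-2 -1 -1 -1 -1 -2  0  0]
  [L]: (-1)·1+(-2)·1+(-2)·0+(-1)·3+(2)·0+(1)·1+(-2)·1+(1)·1 = -6
  [T]: (-1)·-2+(-2)·-1+(-2)·-1+(-1)·-1+(2)·-1+(1)·-2+(-2)·0+(1)·0 = 3
⇒ L^-6 T^3

{"L": -6, "T": 3}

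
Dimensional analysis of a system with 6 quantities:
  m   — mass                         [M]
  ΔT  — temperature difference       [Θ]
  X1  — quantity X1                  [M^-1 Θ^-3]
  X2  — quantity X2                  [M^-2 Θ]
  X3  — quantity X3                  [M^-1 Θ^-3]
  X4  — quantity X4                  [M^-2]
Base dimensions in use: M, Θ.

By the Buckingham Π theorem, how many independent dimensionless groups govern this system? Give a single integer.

Write exponents as rows M,Θ / cols m,ΔT,X1,X2,X3,X4:
  M: [ 1  0 -1 -2 -1 -2]
  Θ: [ 0  1 -3  1 -3  0]
Row reduction gives pivot columns m,ΔT; rank = 2
6 vars − rank 2 = 4 Π groups

4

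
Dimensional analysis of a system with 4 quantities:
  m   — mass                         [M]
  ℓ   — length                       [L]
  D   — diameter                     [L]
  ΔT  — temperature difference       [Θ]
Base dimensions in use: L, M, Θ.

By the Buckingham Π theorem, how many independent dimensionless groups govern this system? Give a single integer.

Write exponents as rows L,M,Θ / cols m,ℓ,D,ΔT:
  L: [ 0  1  1  0]
  M: [ 1  0  0  0]
  Θ: [ 0  0  0  1]
Echelon form has 3 nonzero rows (pivots: m,ℓ,ΔT)
n=4, r=3 ⇒ 1 dimensionless group

1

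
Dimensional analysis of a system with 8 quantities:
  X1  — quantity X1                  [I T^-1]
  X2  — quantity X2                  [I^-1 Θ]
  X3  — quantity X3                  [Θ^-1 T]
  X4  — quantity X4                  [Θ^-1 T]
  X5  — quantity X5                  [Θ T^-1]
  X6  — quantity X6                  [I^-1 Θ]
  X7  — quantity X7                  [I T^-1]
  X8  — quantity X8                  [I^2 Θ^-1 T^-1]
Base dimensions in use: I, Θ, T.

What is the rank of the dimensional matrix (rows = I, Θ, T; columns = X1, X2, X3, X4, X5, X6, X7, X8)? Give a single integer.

Dimensional matrix (I×Θ×T by X1×X2×X3×X4×X5×X6×X7×X8):
  I: [ 1 -1  0  0  0 -1  1  2]
  Θ: [ 0  1 -1 -1  1  1  0 -1]
  T: [-1  0  1  1 -1  0 -1 -1]
Echelon form has 2 nonzero rows (pivots: X1,X2)

2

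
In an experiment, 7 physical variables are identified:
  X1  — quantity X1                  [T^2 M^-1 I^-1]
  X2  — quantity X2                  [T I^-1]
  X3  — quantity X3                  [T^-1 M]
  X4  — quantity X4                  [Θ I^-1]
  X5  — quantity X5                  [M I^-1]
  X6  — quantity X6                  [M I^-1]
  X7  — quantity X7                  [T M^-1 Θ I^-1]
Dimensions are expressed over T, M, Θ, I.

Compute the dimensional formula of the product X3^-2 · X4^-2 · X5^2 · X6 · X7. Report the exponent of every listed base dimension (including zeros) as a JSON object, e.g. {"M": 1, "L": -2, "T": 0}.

Write exponents as rows T,M,Θ,I / cols X1,X2,X3,X4,X5,X6,X7:
  T: [ 2  1 -1  0  0  0  1]
  M: [-1  0  1  0  1  1 -1]
  Θ: [ 0  0  0  1  0  0  1]
  I: [-1 -1  0 -1 -1 -1 -1]
  [T]: (-2)·-1+(-2)·0+(2)·0+(1)·0+(1)·1 = 3
  [M]: (-2)·1+(-2)·0+(2)·1+(1)·1+(1)·-1 = 0
  [Θ]: (-2)·0+(-2)·1+(2)·0+(1)·0+(1)·1 = -1
  [I]: (-2)·0+(-2)·-1+(2)·-1+(1)·-1+(1)·-1 = -2
⇒ T^3 Θ^-1 I^-2

{"T": 3, "M": 0, "Θ": -1, "I": -2}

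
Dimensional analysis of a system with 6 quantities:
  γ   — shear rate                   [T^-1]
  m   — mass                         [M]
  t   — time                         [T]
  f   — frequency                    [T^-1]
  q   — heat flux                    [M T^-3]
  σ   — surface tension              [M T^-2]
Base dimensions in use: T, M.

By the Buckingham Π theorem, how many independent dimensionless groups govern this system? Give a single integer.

Write exponents as rows T,M / cols γ,m,t,f,q,σ:
  T: [-1  0  1 -1 -3 -2]
  M: [ 0  1  0  0  1  1]
Echelon form has 2 nonzero rows (pivots: γ,m)
6 vars − rank 2 = 4 Π groups

4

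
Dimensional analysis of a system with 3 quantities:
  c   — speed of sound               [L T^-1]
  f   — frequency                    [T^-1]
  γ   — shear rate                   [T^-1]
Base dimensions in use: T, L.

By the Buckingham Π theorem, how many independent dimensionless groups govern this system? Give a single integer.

1

Exponent matrix [T,L] × [c,f,γ]:
  T: [-1 -1 -1]
  L: [ 1  0  0]
Row reduction gives pivot columns c,f; rank = 2
Π count = n − r = 3 − 2 = 1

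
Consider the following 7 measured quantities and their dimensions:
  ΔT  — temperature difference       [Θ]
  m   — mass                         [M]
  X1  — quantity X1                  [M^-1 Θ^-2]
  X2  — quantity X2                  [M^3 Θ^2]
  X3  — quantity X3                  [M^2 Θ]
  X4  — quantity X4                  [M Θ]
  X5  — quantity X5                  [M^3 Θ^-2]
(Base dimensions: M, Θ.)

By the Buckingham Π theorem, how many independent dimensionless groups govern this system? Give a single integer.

Write exponents as rows M,Θ / cols ΔT,m,X1,X2,X3,X4,X5:
  M: [ 0  1 -1  3  2  1  3]
  Θ: [ 1  0 -2  2  1  1 -2]
RREF → pivots at {ΔT,m} ⇒ r = 2
Π count = n − r = 7 − 2 = 5

5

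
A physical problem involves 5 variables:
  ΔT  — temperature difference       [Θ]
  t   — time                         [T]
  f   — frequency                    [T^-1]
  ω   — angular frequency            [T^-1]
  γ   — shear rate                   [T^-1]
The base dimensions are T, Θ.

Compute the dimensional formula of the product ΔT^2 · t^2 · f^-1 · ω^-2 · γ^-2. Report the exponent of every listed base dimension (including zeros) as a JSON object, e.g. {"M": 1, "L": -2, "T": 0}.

{"T": 7, "Θ": 2}

Write exponents as rows T,Θ / cols ΔT,t,f,ω,γ:
  T: [ 0  1 -1 -1 -1]
  Θ: [ 1  0  0  0  0]
  [T]: (2)·0+(2)·1+(-1)·-1+(-2)·-1+(-2)·-1 = 7
  [Θ]: (2)·1+(2)·0+(-1)·0+(-2)·0+(-2)·0 = 2
⇒ T^7 Θ^2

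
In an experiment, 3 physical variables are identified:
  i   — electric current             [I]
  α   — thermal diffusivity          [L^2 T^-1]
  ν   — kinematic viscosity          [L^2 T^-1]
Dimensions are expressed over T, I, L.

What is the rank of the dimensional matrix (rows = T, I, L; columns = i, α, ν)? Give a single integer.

2

Write exponents as rows T,I,L / cols i,α,ν:
  T: [ 0 -1 -1]
  I: [ 1  0  0]
  L: [ 0  2  2]
Echelon form has 2 nonzero rows (pivots: i,α)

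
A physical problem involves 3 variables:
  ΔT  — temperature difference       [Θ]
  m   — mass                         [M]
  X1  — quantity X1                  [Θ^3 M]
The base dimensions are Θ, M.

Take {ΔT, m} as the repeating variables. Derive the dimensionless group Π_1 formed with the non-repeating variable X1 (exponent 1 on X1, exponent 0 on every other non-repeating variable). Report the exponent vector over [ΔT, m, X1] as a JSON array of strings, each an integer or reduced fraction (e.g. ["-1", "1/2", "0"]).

["-3", "-1", "1"]

Exponent matrix [Θ,M] × [ΔT,m,X1]:
  Θ: [ 1  0  3]
  M: [ 0  1  1]
Row reduction gives pivot columns ΔT,m; rank = 2
Pivot set = {ΔT,m}, free = {X1}
RREF:
  r0: [   1    0    3]
  r1: [   0    1    1]
Fix exponent of X1 at 1; solve each RREF row for its pivot's exponent:
  r0: exp(ΔT) + (3)·1 = 0 ⇒ exp(ΔT) = -3
  r1: exp(m) + (1)·1 = 0 ⇒ exp(m) = -1
Π_1 = ΔT^-3 · m^-1 · X1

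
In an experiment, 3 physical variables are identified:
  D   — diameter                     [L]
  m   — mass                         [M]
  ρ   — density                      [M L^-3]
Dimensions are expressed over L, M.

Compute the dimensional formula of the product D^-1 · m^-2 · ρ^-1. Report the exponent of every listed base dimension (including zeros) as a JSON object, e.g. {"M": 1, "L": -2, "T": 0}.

{"L": 2, "M": -3}

Dimensional matrix (L×M by D×m×ρ):
  L: [ 1  0 -3]
  M: [ 0  1  1]
  [L]: (-1)·1+(-2)·0+(-1)·-3 = 2
  [M]: (-1)·0+(-2)·1+(-1)·1 = -3
⇒ L^2 M^-3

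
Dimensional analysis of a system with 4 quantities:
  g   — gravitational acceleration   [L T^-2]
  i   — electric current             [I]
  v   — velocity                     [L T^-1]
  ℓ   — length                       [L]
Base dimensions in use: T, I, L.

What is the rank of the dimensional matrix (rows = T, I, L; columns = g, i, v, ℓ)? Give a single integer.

3

Dimensional matrix (T×I×L by g×i×v×ℓ):
  T: [-2  0 -1  0]
  I: [ 0  1  0  0]
  L: [ 1  0  1  1]
Echelon form has 3 nonzero rows (pivots: g,i,v)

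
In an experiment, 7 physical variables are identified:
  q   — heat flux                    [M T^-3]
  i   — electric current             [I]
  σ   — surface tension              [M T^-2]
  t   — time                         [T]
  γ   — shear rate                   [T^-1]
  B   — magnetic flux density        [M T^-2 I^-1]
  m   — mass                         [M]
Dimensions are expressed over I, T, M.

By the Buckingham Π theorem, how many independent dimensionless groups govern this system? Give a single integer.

4

Exponent matrix [I,T,M] × [q,i,σ,t,γ,B,m]:
  I: [ 0  1  0  0  0 -1  0]
  T: [-3  0 -2  1 -1 -2  0]
  M: [ 1  0  1  0  0  1  1]
Row reduction gives pivot columns q,i,σ; rank = 3
7 vars − rank 3 = 4 Π groups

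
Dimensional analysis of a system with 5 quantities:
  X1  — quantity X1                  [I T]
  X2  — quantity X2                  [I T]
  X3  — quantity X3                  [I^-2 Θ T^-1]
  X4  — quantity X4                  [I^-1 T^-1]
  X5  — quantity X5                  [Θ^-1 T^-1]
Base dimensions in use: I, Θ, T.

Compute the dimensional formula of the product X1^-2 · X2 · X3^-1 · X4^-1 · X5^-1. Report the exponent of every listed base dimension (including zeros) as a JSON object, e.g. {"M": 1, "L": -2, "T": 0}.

{"I": 2, "Θ": 0, "T": 2}

Exponent matrix [I,Θ,T] × [X1,X2,X3,X4,X5]:
  I: [ 1  1 -2 -1  0]
  Θ: [ 0  0  1  0 -1]
  T: [ 1  1 -1 -1 -1]
  [I]: (-2)·1+(1)·1+(-1)·-2+(-1)·-1+(-1)·0 = 2
  [Θ]: (-2)·0+(1)·0+(-1)·1+(-1)·0+(-1)·-1 = 0
  [T]: (-2)·1+(1)·1+(-1)·-1+(-1)·-1+(-1)·-1 = 2
⇒ I^2 T^2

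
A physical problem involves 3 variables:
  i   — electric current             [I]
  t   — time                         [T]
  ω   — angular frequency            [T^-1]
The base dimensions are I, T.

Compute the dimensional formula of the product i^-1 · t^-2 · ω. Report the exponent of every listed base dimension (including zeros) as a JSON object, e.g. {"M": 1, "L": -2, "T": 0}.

Write exponents as rows I,T / cols i,t,ω:
  I: [ 1  0  0]
  T: [ 0  1 -1]
  [I]: (-1)·1+(-2)·0+(1)·0 = -1
  [T]: (-1)·0+(-2)·1+(1)·-1 = -3
⇒ I^-1 T^-3

{"I": -1, "T": -3}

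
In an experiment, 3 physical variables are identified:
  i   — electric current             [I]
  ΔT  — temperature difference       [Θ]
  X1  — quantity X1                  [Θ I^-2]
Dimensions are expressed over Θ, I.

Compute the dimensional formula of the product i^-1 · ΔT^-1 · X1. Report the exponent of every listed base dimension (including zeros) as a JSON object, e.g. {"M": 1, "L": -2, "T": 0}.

Exponent matrix [Θ,I] × [i,ΔT,X1]:
  Θ: [ 0  1  1]
  I: [ 1  0 -2]
  [Θ]: (-1)·0+(-1)·1+(1)·1 = 0
  [I]: (-1)·1+(-1)·0+(1)·-2 = -3
⇒ I^-3

{"Θ": 0, "I": -3}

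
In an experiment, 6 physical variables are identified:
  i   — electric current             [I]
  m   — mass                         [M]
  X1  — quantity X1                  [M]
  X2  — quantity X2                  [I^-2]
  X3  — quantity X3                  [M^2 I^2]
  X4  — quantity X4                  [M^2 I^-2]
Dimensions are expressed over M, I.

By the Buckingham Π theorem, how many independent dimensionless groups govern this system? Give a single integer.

4

Write exponents as rows M,I / cols i,m,X1,X2,X3,X4:
  M: [ 0  1  1  0  2  2]
  I: [ 1  0  0 -2  2 -2]
RREF → pivots at {i,m} ⇒ r = 2
Π count = n − r = 6 − 2 = 4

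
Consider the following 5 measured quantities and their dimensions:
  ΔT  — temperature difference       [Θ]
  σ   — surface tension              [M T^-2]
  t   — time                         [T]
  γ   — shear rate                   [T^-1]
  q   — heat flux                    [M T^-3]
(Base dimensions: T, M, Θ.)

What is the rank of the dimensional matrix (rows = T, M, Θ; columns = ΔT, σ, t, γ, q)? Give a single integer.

Write exponents as rows T,M,Θ / cols ΔT,σ,t,γ,q:
  T: [ 0 -2  1 -1 -3]
  M: [ 0  1  0  0  1]
  Θ: [ 1  0  0  0  0]
Row reduction gives pivot columns ΔT,σ,t; rank = 3

3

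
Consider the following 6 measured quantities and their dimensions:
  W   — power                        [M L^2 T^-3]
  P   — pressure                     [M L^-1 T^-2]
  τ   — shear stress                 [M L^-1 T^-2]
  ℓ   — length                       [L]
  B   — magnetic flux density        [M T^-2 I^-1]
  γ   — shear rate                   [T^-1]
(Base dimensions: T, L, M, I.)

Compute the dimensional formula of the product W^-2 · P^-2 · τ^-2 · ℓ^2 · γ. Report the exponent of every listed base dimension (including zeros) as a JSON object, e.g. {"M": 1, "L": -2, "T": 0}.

{"T": 13, "L": 2, "M": -6, "I": 0}

Exponent matrix [T,L,M,I] × [W,P,τ,ℓ,B,γ]:
  T: [-3 -2 -2  0 -2 -1]
  L: [ 2 -1 -1  1  0  0]
  M: [ 1  1  1  0  1  0]
  I: [ 0  0  0  0 -1  0]
  [T]: (-2)·-3+(-2)·-2+(-2)·-2+(2)·0+(1)·-1 = 13
  [L]: (-2)·2+(-2)·-1+(-2)·-1+(2)·1+(1)·0 = 2
  [M]: (-2)·1+(-2)·1+(-2)·1+(2)·0+(1)·0 = -6
  [I]: (-2)·0+(-2)·0+(-2)·0+(2)·0+(1)·0 = 0
⇒ T^13 L^2 M^-6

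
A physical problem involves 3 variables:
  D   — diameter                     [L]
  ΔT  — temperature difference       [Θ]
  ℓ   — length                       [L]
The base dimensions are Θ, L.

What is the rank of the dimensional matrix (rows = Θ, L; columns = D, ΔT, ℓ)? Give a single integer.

2

Exponent matrix [Θ,L] × [D,ΔT,ℓ]:
  Θ: [ 0  1  0]
  L: [ 1  0  1]
Echelon form has 2 nonzero rows (pivots: D,ΔT)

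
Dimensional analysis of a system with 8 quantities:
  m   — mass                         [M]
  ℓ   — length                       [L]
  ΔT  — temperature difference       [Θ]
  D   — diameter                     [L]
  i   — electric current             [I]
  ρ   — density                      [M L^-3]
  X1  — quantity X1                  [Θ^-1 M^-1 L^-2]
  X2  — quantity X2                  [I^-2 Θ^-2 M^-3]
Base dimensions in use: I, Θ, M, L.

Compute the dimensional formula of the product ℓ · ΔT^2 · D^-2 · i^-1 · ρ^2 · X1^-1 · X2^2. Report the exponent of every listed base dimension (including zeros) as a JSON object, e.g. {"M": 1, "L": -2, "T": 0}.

Dimensional matrix (I×Θ×M×L by m×ℓ×ΔT×D×i×ρ×X1×X2):
  I: [ 0  0  0  0  1  0  0 -2]
  Θ: [ 0  0  1  0  0  0 -1 -2]
  M: [ 1  0  0  0  0  1 -1 -3]
  L: [ 0  1  0  1  0 -3 -2  0]
  [I]: (1)·0+(2)·0+(-2)·0+(-1)·1+(2)·0+(-1)·0+(2)·-2 = -5
  [Θ]: (1)·0+(2)·1+(-2)·0+(-1)·0+(2)·0+(-1)·-1+(2)·-2 = -1
  [M]: (1)·0+(2)·0+(-2)·0+(-1)·0+(2)·1+(-1)·-1+(2)·-3 = -3
  [L]: (1)·1+(2)·0+(-2)·1+(-1)·0+(2)·-3+(-1)·-2+(2)·0 = -5
⇒ I^-5 Θ^-1 M^-3 L^-5

{"I": -5, "Θ": -1, "M": -3, "L": -5}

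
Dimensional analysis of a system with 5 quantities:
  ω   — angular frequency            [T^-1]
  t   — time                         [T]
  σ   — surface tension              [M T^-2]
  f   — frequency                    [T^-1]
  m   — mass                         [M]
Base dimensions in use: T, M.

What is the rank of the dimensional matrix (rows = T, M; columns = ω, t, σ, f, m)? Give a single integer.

2

Write exponents as rows T,M / cols ω,t,σ,f,m:
  T: [-1  1 -2 -1  0]
  M: [ 0  0  1  0  1]
Row reduction gives pivot columns ω,σ; rank = 2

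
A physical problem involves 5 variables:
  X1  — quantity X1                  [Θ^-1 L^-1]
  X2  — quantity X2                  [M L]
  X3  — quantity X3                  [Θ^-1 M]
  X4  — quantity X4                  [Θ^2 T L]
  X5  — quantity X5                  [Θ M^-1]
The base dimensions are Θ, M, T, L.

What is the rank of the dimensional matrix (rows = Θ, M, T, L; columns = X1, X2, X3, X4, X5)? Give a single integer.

3

Write exponents as rows Θ,M,T,L / cols X1,X2,X3,X4,X5:
  Θ: [-1  0 -1  2  1]
  M: [ 0  1  1  0 -1]
  T: [ 0  0  0  1  0]
  L: [-1  1  0  1  0]
Row reduction gives pivot columns X1,X2,X4; rank = 3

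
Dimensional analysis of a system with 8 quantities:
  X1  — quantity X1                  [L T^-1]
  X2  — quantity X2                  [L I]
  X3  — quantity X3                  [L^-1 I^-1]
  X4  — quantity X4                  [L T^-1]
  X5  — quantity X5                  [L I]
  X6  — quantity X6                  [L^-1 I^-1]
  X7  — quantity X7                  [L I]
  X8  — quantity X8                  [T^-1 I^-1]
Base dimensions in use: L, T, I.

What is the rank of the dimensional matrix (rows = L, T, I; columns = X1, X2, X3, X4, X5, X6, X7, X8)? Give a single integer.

Exponent matrix [L,T,I] × [X1,X2,X3,X4,X5,X6,X7,X8]:
  L: [ 1  1 -1  1  1 -1  1  0]
  T: [-1  0  0 -1  0  0  0 -1]
  I: [ 0  1 -1  0  1 -1  1 -1]
Echelon form has 2 nonzero rows (pivots: X1,X2)

2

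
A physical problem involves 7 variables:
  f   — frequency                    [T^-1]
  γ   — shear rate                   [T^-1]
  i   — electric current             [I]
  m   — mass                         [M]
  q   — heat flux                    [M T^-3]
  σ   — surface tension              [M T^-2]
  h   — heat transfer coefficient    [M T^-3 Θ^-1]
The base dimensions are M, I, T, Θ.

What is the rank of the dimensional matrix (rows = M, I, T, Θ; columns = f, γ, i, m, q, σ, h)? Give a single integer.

Exponent matrix [M,I,T,Θ] × [f,γ,i,m,q,σ,h]:
  M: [ 0  0  0  1  1  1  1]
  I: [ 0  0  1  0  0  0  0]
  T: [-1 -1  0  0 -3 -2 -3]
  Θ: [ 0  0  0  0  0  0 -1]
RREF → pivots at {f,i,m,h} ⇒ r = 4

4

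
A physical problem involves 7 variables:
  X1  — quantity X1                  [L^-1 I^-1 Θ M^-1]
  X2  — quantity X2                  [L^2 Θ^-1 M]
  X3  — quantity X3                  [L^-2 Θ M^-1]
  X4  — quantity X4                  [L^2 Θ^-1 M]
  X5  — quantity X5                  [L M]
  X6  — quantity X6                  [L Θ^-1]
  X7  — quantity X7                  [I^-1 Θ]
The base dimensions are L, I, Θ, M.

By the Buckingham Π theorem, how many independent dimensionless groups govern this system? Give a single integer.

Write exponents as rows L,I,Θ,M / cols X1,X2,X3,X4,X5,X6,X7:
  L: [-1  2 -2  2  1  1  0]
  I: [-1  0  0  0  0  0 -1]
  Θ: [ 1 -1  1 -1  0 -1  1]
  M: [-1  1 -1  1  1  0  0]
Echelon form has 3 nonzero rows (pivots: X1,X2,X5)
Π count = n − r = 7 − 3 = 4

4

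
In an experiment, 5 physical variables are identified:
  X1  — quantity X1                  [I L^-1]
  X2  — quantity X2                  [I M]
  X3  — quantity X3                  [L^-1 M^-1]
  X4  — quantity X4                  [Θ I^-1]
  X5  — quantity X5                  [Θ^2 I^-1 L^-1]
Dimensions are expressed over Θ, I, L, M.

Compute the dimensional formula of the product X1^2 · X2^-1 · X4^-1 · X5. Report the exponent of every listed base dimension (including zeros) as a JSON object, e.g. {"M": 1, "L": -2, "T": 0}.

Dimensional matrix (Θ×I×L×M by X1×X2×X3×X4×X5):
  Θ: [ 0  0  0  1  2]
  I: [ 1  1  0 -1 -1]
  L: [-1  0 -1  0 -1]
  M: [ 0  1 -1  0  0]
  [Θ]: (2)·0+(-1)·0+(-1)·1+(1)·2 = 1
  [I]: (2)·1+(-1)·1+(-1)·-1+(1)·-1 = 1
  [L]: (2)·-1+(-1)·0+(-1)·0+(1)·-1 = -3
  [M]: (2)·0+(-1)·1+(-1)·0+(1)·0 = -1
⇒ Θ I L^-3 M^-1

{"Θ": 1, "I": 1, "L": -3, "M": -1}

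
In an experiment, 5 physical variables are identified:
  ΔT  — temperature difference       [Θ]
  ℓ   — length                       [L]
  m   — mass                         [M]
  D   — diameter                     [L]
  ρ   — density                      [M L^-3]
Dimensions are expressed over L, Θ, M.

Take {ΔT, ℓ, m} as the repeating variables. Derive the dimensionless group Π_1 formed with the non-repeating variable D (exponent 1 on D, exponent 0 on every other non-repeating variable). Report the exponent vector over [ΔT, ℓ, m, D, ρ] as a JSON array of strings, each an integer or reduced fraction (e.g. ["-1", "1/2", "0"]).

Write exponents as rows L,Θ,M / cols ΔT,ℓ,m,D,ρ:
  L: [ 0  1  0  1 -3]
  Θ: [ 1  0  0  0  0]
  M: [ 0  0  1  0  1]
RREF → pivots at {ΔT,ℓ,m} ⇒ r = 3
Repeat: ΔT,ℓ,m; free: D,ρ
RREF:
  r0: [   1    0    0    0    0]
  r1: [   0    1    0    1   -3]
  r2: [   0    0    1    0    1]
Fix exponent of D at 1, ρ at 0; solve each RREF row for its pivot's exponent:
  r0: exp(ΔT) + (0)·1 = 0 ⇒ exp(ΔT) = 0
  r1: exp(ℓ) + (1)·1 = 0 ⇒ exp(ℓ) = -1
  r2: exp(m) + (0)·1 = 0 ⇒ exp(m) = 0
Π_1 = ℓ^-1 · D

["0", "-1", "0", "1", "0"]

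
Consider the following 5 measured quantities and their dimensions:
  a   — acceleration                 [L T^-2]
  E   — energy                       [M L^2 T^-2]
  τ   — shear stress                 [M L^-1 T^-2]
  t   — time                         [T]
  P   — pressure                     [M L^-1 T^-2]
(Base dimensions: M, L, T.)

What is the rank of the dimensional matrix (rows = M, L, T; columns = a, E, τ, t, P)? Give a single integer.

Dimensional matrix (M×L×T by a×E×τ×t×P):
  M: [ 0  1  1  0  1]
  L: [ 1  2 -1  0 -1]
  T: [-2 -2 -2  1 -2]
RREF → pivots at {a,E,τ} ⇒ r = 3

3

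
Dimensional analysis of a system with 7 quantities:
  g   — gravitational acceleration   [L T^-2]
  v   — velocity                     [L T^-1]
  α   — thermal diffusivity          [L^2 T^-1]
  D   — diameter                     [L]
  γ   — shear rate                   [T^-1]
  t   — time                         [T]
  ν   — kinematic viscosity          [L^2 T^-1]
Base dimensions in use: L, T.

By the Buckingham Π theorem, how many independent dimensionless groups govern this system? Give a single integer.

Dimensional matrix (L×T by g×v×α×D×γ×t×ν):
  L: [ 1  1  2  1  0  0  2]
  T: [-2 -1 -1  0 -1  1 -1]
Row reduction gives pivot columns g,v; rank = 2
n=7, r=2 ⇒ 5 dimensionless groups

5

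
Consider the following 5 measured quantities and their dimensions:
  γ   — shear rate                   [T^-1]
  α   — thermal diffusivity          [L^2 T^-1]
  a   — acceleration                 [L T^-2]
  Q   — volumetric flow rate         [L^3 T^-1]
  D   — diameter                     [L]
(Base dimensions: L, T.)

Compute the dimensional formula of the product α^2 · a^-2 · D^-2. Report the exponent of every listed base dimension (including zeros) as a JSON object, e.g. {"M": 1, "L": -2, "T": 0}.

Dimensional matrix (L×T by γ×α×a×Q×D):
  L: [ 0  2  1  3  1]
  T: [-1 -1 -2 -1  0]
  [L]: (2)·2+(-2)·1+(-2)·1 = 0
  [T]: (2)·-1+(-2)·-2+(-2)·0 = 2
⇒ T^2

{"L": 0, "T": 2}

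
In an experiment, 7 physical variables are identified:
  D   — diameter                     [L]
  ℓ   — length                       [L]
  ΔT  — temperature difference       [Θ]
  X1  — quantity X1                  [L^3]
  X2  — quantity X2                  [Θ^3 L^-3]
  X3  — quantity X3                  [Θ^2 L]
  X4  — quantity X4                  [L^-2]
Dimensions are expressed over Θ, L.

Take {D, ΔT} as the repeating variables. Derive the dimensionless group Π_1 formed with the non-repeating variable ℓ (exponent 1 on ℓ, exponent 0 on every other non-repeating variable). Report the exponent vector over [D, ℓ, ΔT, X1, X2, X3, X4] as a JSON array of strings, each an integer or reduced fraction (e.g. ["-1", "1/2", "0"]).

["-1", "1", "0", "0", "0", "0", "0"]

Exponent matrix [Θ,L] × [D,ℓ,ΔT,X1,X2,X3,X4]:
  Θ: [ 0  0  1  0  3  2  0]
  L: [ 1  1  0  3 -3  1 -2]
Echelon form has 2 nonzero rows (pivots: D,ΔT)
Pivot set = {D,ΔT}, free = {ℓ,X1,X2,X3,X4}
RREF:
  r0: [   1    1    0    3   -3    1   -2]
  r1: [   0    0    1    0    3    2    0]
Fix exponent of ℓ at 1, X1 at 0, X2 at 0, X3 at 0, X4 at 0; solve each RREF row for its pivot's exponent:
  r0: exp(D) + (1)·1 = 0 ⇒ exp(D) = -1
  r1: exp(ΔT) + (0)·1 = 0 ⇒ exp(ΔT) = 0
Π_1 = D^-1 · ℓ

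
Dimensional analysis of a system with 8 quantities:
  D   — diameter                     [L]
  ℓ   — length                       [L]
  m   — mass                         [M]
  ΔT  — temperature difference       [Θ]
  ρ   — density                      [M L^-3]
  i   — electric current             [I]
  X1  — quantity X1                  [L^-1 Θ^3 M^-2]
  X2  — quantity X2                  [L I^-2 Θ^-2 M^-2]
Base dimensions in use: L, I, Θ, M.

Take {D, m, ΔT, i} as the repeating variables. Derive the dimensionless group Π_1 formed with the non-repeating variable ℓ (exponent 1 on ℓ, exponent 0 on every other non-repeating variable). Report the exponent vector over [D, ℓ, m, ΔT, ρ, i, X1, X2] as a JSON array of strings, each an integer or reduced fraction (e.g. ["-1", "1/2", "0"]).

["-1", "1", "0", "0", "0", "0", "0", "0"]

Exponent matrix [L,I,Θ,M] × [D,ℓ,m,ΔT,ρ,i,X1,X2]:
  L: [ 1  1  0  0 -3  0 -1  1]
  I: [ 0  0  0  0  0  1  0 -2]
  Θ: [ 0  0  0  1  0  0  3 -2]
  M: [ 0  0  1  0  1  0 -2 -2]
Echelon form has 4 nonzero rows (pivots: D,m,ΔT,i)
Repeat: D,m,ΔT,i; free: ℓ,ρ,X1,X2
RREF:
  r0: [   1    1    0    0   -3    0   -1    1]
  r1: [   0    0    1    0    1    0   -2   -2]
  r2: [   0    0    0    1    0    0    3   -2]
  r3: [   0    0    0    0    0    1    0   -2]
Fix exponent of ℓ at 1, ρ at 0, X1 at 0, X2 at 0; solve each RREF row for its pivot's exponent:
  r0: exp(D) + (1)·1 = 0 ⇒ exp(D) = -1
  r1: exp(m) + (0)·1 = 0 ⇒ exp(m) = 0
  r2: exp(ΔT) + (0)·1 = 0 ⇒ exp(ΔT) = 0
  r3: exp(i) + (0)·1 = 0 ⇒ exp(i) = 0
Π_1 = D^-1 · ℓ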